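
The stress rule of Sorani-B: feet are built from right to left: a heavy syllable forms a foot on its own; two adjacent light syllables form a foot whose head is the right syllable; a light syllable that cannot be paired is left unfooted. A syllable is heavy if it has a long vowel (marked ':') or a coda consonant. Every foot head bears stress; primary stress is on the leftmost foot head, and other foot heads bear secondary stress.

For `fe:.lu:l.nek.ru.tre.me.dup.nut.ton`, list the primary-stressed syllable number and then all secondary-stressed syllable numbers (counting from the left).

Weights: 1 fe: H, 2 lu:l H, 3 nek H, 4 ru L, 5 tre L, 6 me L, 7 dup H, 8 nut H, 9 ton H.
Parse right to left (heavy = foot alone; LL = one foot; stranded L unfooted): (ˈfe:) (ˈlu:l) (ˈnek) ru (tre.ˈme) (ˈdup) (ˈnut) (ˈton).
Foot heads: 1, 2, 3, 6, 7, 8, 9.
Primary stress on the leftmost head = syllable 1.
Secondary stress on 2, 3, 6, 7, 8, 9: ˈfe:.ˌlu:l.ˌnek.ru.tre.ˌme.ˌdup.ˌnut.ˌton.

primary 1, secondary 2, 3, 6, 7, 8, 9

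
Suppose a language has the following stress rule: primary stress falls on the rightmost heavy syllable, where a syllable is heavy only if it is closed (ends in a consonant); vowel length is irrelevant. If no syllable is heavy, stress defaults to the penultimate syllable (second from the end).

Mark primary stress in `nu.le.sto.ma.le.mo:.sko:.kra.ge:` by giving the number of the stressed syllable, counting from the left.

8

Weights: 1 nu L, 2 le L, 3 sto L, 4 ma L, 5 le L, 6 mo: L, 7 sko: L, 8 kra L, 9 ge: L.
No heavy syllable in the domain; default to the penultimate syllable (second from the end) = syllable 8.
Primary stress: syllable 8 → nu.le.sto.ma.le.mo:.sko:.ˈkra.ge:.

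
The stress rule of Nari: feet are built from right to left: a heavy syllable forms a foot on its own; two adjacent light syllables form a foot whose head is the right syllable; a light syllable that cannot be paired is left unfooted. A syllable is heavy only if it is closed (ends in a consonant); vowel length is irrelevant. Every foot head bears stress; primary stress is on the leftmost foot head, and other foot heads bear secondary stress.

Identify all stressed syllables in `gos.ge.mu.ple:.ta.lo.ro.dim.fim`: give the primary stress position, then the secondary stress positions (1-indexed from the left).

primary 1, secondary 3, 5, 7, 8, 9

Weights: 1 gos H, 2 ge L, 3 mu L, 4 ple: L, 5 ta L, 6 lo L, 7 ro L, 8 dim H, 9 fim H.
Parse right to left (heavy = foot alone; LL = one foot; stranded L unfooted): (ˈgos) (ge.ˈmu) (ple:.ˈta) (lo.ˈro) (ˈdim) (ˈfim).
Foot heads: 1, 3, 5, 7, 8, 9.
Primary stress on the leftmost head = syllable 1.
Secondary stress on 3, 5, 7, 8, 9: ˈgos.ge.ˌmu.ple:.ˌta.lo.ˌro.ˌdim.ˌfim.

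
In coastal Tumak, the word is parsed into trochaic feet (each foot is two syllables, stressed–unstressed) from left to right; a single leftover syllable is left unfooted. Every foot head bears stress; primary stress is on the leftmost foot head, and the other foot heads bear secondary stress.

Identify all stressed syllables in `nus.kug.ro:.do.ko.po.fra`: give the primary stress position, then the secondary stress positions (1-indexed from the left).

Parse left to right into trochaic (ˈσσ) feet: (ˈnus.kug) (ˈro:.do) (ˈko.po) fra. Syllable 7 is left unfooted.
Foot heads (stressed positions): 1, 3, 5.
End Rule Leftmost: primary stress on the leftmost head = syllable 1.
Secondary stress on 3, 5: ˈnus.kug.ˌro:.do.ˌko.po.fra.

primary 1, secondary 3, 5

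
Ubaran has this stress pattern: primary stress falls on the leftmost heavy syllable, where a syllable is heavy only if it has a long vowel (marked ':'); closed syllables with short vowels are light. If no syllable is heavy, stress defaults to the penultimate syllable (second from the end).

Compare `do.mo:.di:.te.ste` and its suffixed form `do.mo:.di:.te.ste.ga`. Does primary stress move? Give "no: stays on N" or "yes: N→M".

Base `do.mo:.di:.te.ste` (5 syllables):
  Weights: 1 do L, 2 mo: H, 3 di: H, 4 te L, 5 ste L.
  Heavy syllables in the domain: 2, 3. The leftmost is syllable 2 (mo:).
  → primary stress on syllable 2.
Suffixed `do.mo:.di:.te.ste.ga` (6 syllables):
  Weights: 1 do L, 2 mo: H, 3 di: H, 4 te L, 5 ste L, 6 ga L.
  Heavy syllables in the domain: 2, 3. The leftmost is syllable 2 (mo:).
  → primary stress on syllable 2.

no: stays on 2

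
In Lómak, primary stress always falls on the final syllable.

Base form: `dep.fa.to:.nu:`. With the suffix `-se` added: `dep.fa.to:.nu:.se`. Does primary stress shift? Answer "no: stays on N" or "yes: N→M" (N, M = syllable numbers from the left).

Base `dep.fa.to:.nu:` (4 syllables):
  The word has 4 syllables; the final syllable is syllable 4 (nu:).
  → primary stress on syllable 4.
Suffixed `dep.fa.to:.nu:.se` (5 syllables):
  The word has 5 syllables; the final syllable is syllable 5 (se).
  → primary stress on syllable 5.

yes: 4→5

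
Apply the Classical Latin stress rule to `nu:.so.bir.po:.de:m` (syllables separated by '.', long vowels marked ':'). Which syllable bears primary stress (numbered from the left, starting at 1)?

Classical Latin: stress the penult if heavy (long vowel or closed), else the antepenult.
Weights: 3 bir H, 4 po: H, 5 de:m H.
The penult (syllable 4, po:) is heavy, so it takes stress.
Stress on syllable 4: nu:.so.bir.ˈpo:.de:m.

4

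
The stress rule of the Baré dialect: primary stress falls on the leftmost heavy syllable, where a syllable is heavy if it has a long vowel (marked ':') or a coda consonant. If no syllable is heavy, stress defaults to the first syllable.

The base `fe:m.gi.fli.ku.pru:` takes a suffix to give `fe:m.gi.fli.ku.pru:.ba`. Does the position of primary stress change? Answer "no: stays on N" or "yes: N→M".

Base `fe:m.gi.fli.ku.pru:` (5 syllables):
  Weights: 1 fe:m H, 2 gi L, 3 fli L, 4 ku L, 5 pru: H.
  Heavy syllables in the domain: 1, 5. The leftmost is syllable 1 (fe:m).
  → primary stress on syllable 1.
Suffixed `fe:m.gi.fli.ku.pru:.ba` (6 syllables):
  Weights: 1 fe:m H, 2 gi L, 3 fli L, 4 ku L, 5 pru: H, 6 ba L.
  Heavy syllables in the domain: 1, 5. The leftmost is syllable 1 (fe:m).
  → primary stress on syllable 1.

no: stays on 1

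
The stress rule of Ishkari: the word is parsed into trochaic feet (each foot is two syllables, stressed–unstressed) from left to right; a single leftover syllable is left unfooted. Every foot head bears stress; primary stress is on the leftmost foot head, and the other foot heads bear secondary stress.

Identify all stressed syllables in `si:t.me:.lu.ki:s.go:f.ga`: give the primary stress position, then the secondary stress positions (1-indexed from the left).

primary 1, secondary 3, 5

Parse left to right into trochaic (ˈσσ) feet: (ˈsi:t.me:) (ˈlu.ki:s) (ˈgo:f.ga).
Foot heads (stressed positions): 1, 3, 5.
End Rule Leftmost: primary stress on the leftmost head = syllable 1.
Secondary stress on 3, 5: ˈsi:t.me:.ˌlu.ki:s.ˌgo:f.ga.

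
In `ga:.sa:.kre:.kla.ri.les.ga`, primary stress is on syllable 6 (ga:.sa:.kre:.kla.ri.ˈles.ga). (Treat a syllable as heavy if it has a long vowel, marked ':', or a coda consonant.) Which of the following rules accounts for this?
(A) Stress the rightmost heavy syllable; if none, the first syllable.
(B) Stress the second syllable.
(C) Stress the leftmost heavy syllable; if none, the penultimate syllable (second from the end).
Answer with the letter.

A

Rule A → syllable 6 ✓.
Rule B → syllable 2 (observed: 6).
Rule C → syllable 1 (observed: 6).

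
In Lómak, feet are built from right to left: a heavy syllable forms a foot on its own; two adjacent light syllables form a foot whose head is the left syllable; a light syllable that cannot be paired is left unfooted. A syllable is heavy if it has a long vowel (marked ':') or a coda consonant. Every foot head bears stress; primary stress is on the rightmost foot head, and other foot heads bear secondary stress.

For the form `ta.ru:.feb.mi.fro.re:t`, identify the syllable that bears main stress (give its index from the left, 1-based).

6

Weights: 1 ta L, 2 ru: H, 3 feb H, 4 mi L, 5 fro L, 6 re:t H.
Parse right to left (heavy = foot alone; LL = one foot; stranded L unfooted): ta (ˈru:) (ˈfeb) (ˈmi.fro) (ˈre:t).
Foot heads: 2, 3, 4, 6.
Primary stress on the rightmost head = syllable 6.
Primary stress: syllable 6 → ta.ru:.feb.mi.fro.ˈre:t.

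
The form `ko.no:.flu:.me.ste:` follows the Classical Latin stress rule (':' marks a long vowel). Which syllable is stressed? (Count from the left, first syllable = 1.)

3

Classical Latin: stress the penult if heavy (long vowel or closed), else the antepenult.
Weights: 3 flu: H, 4 me L, 5 ste: H.
The penult (syllable 4, me) is light, so stress falls on the antepenult (syllable 3, flu:).
Stress on syllable 3: ko.no:.ˈflu:.me.ste:.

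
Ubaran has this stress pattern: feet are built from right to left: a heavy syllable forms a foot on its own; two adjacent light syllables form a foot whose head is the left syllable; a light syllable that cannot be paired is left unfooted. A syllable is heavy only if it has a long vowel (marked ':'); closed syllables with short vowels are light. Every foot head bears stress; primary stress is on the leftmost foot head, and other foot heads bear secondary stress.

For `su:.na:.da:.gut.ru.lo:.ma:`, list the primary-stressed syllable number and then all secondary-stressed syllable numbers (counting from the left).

primary 1, secondary 2, 3, 4, 6, 7

Weights: 1 su: H, 2 na: H, 3 da: H, 4 gut L, 5 ru L, 6 lo: H, 7 ma: H.
Parse right to left (heavy = foot alone; LL = one foot; stranded L unfooted): (ˈsu:) (ˈna:) (ˈda:) (ˈgut.ru) (ˈlo:) (ˈma:).
Foot heads: 1, 2, 3, 4, 6, 7.
Primary stress on the leftmost head = syllable 1.
Secondary stress on 2, 3, 4, 6, 7: ˈsu:.ˌna:.ˌda:.ˌgut.ru.ˌlo:.ˌma:.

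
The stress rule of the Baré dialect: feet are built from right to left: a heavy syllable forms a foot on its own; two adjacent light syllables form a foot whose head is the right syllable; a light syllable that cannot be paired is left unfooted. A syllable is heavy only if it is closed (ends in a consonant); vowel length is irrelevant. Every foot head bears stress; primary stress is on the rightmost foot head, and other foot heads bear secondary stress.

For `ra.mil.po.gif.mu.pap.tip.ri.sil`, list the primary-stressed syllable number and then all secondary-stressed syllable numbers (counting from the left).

primary 9, secondary 2, 4, 6, 7

Weights: 1 ra L, 2 mil H, 3 po L, 4 gif H, 5 mu L, 6 pap H, 7 tip H, 8 ri L, 9 sil H.
Parse right to left (heavy = foot alone; LL = one foot; stranded L unfooted): ra (ˈmil) po (ˈgif) mu (ˈpap) (ˈtip) ri (ˈsil).
Foot heads: 2, 4, 6, 7, 9.
Primary stress on the rightmost head = syllable 9.
Secondary stress on 2, 4, 6, 7: ra.ˌmil.po.ˌgif.mu.ˌpap.ˌtip.ri.ˈsil.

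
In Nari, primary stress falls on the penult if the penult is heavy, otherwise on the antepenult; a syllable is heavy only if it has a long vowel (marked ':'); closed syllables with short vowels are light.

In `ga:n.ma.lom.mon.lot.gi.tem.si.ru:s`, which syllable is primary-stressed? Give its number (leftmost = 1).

Weights: 7 tem L, 8 si L, 9 ru:s H.
The penult (syllable 8, si) is light, so stress falls on the antepenult (syllable 7, tem).
Primary stress: syllable 7 → ga:n.ma.lom.mon.lot.gi.ˈtem.si.ru:s.

7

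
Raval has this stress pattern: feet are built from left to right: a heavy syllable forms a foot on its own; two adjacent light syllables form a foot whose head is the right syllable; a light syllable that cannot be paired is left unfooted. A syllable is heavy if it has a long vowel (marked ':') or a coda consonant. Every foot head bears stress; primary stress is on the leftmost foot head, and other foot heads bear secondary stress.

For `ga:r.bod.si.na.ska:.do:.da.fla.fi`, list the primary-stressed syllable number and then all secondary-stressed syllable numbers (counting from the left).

primary 1, secondary 2, 4, 5, 6, 8

Weights: 1 ga:r H, 2 bod H, 3 si L, 4 na L, 5 ska: H, 6 do: H, 7 da L, 8 fla L, 9 fi L.
Parse left to right (heavy = foot alone; LL = one foot; stranded L unfooted): (ˈga:r) (ˈbod) (si.ˈna) (ˈska:) (ˈdo:) (da.ˈfla) fi.
Foot heads: 1, 2, 4, 5, 6, 8.
Primary stress on the leftmost head = syllable 1.
Secondary stress on 2, 4, 5, 6, 8: ˈga:r.ˌbod.si.ˌna.ˌska:.ˌdo:.da.ˌfla.fi.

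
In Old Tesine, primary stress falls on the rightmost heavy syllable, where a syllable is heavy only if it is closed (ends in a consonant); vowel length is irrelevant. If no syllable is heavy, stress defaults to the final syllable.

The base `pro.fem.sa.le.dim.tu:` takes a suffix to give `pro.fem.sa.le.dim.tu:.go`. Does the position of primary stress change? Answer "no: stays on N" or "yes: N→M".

Base `pro.fem.sa.le.dim.tu:` (6 syllables):
  Weights: 1 pro L, 2 fem H, 3 sa L, 4 le L, 5 dim H, 6 tu: L.
  Heavy syllables in the domain: 2, 5. The rightmost is syllable 5 (dim).
  → primary stress on syllable 5.
Suffixed `pro.fem.sa.le.dim.tu:.go` (7 syllables):
  Weights: 1 pro L, 2 fem H, 3 sa L, 4 le L, 5 dim H, 6 tu: L, 7 go L.
  Heavy syllables in the domain: 2, 5. The rightmost is syllable 5 (dim).
  → primary stress on syllable 5.

no: stays on 5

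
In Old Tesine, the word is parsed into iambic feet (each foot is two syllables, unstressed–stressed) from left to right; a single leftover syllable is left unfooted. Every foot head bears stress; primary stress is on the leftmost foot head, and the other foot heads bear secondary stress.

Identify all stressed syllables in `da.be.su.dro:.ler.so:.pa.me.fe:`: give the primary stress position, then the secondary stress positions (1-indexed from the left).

primary 2, secondary 4, 6, 8

Parse left to right into iambic (σˈσ) feet: (da.ˈbe) (su.ˈdro:) (ler.ˈso:) (pa.ˈme) fe:. Syllable 9 is left unfooted.
Foot heads (stressed positions): 2, 4, 6, 8.
End Rule Leftmost: primary stress on the leftmost head = syllable 2.
Secondary stress on 4, 6, 8: da.ˈbe.su.ˌdro:.ler.ˌso:.pa.ˌme.fe:.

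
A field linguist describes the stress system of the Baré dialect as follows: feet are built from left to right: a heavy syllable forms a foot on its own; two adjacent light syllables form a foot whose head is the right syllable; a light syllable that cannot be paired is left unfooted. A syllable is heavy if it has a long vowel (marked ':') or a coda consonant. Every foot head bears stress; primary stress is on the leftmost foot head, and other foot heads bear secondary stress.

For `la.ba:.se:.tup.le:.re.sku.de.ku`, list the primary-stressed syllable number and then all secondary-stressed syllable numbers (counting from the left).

primary 2, secondary 3, 4, 5, 7, 9

Weights: 1 la L, 2 ba: H, 3 se: H, 4 tup H, 5 le: H, 6 re L, 7 sku L, 8 de L, 9 ku L.
Parse left to right (heavy = foot alone; LL = one foot; stranded L unfooted): la (ˈba:) (ˈse:) (ˈtup) (ˈle:) (re.ˈsku) (de.ˈku).
Foot heads: 2, 3, 4, 5, 7, 9.
Primary stress on the leftmost head = syllable 2.
Secondary stress on 3, 4, 5, 7, 9: la.ˈba:.ˌse:.ˌtup.ˌle:.re.ˌsku.de.ˌku.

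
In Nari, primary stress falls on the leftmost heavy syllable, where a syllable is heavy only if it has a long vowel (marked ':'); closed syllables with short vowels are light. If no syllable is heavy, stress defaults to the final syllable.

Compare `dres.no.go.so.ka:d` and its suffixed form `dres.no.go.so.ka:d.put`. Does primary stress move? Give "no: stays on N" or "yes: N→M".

no: stays on 5

Base `dres.no.go.so.ka:d` (5 syllables):
  Weights: 1 dres L, 2 no L, 3 go L, 4 so L, 5 ka:d H.
  Heavy syllables in the domain: 5. The leftmost is syllable 5 (ka:d).
  → primary stress on syllable 5.
Suffixed `dres.no.go.so.ka:d.put` (6 syllables):
  Weights: 1 dres L, 2 no L, 3 go L, 4 so L, 5 ka:d H, 6 put L.
  Heavy syllables in the domain: 5. The leftmost is syllable 5 (ka:d).
  → primary stress on syllable 5.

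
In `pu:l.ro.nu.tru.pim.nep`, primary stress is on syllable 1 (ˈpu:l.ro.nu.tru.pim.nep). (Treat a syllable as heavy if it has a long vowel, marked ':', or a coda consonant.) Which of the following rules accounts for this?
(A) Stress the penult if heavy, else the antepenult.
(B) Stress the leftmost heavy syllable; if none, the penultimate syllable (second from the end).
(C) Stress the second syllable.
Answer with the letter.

B

Rule A → syllable 5 (observed: 1).
Rule B → syllable 1 ✓.
Rule C → syllable 2 (observed: 1).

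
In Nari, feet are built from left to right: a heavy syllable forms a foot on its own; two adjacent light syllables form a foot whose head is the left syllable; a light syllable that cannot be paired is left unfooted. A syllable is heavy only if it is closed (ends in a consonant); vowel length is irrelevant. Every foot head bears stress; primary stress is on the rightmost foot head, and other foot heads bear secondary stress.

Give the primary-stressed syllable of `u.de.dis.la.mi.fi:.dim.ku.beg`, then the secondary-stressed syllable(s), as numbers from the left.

Weights: 1 u L, 2 de L, 3 dis H, 4 la L, 5 mi L, 6 fi: L, 7 dim H, 8 ku L, 9 beg H.
Parse left to right (heavy = foot alone; LL = one foot; stranded L unfooted): (ˈu.de) (ˈdis) (ˈla.mi) fi: (ˈdim) ku (ˈbeg).
Foot heads: 1, 3, 4, 7, 9.
Primary stress on the rightmost head = syllable 9.
Secondary stress on 1, 3, 4, 7: ˌu.de.ˌdis.ˌla.mi.fi:.ˌdim.ku.ˈbeg.

primary 9, secondary 1, 3, 4, 7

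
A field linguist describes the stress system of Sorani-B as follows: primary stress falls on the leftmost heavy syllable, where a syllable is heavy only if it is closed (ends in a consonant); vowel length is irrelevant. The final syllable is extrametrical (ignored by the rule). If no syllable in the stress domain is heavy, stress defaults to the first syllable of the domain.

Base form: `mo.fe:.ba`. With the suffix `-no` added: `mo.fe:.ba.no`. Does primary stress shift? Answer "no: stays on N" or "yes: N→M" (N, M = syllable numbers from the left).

Base `mo.fe:.ba` (3 syllables):
  The final syllable (3, ba) is extrametrical; the stress domain is syllables 1–2.
  Weights: 1 mo L, 2 fe: L.
  No heavy syllable in the domain; default to the first syllable of the domain = syllable 1.
  → primary stress on syllable 1.
Suffixed `mo.fe:.ba.no` (4 syllables):
  The final syllable (4, no) is extrametrical; the stress domain is syllables 1–3.
  Weights: 1 mo L, 2 fe: L, 3 ba L.
  No heavy syllable in the domain; default to the first syllable of the domain = syllable 1.
  → primary stress on syllable 1.

no: stays on 1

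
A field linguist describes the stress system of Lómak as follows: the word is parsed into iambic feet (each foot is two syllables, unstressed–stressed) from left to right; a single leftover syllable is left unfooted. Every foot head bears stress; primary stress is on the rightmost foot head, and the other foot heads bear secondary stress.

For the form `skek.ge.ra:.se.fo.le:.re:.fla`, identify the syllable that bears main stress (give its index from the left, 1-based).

Parse left to right into iambic (σˈσ) feet: (skek.ˈge) (ra:.ˈse) (fo.ˈle:) (re:.ˈfla).
Foot heads (stressed positions): 2, 4, 6, 8.
End Rule Rightmost: primary stress on the rightmost head = syllable 8.
Primary stress: syllable 8 → skek.ge.ra:.se.fo.le:.re:.ˈfla.

8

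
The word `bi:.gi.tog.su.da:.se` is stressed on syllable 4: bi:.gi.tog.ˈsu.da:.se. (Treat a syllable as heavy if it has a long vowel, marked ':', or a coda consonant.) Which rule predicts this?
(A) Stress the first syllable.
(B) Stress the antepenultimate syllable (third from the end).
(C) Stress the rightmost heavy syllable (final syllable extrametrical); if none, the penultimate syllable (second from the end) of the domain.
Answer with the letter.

B

Rule A → syllable 1 (observed: 4).
Rule B → syllable 4 ✓.
Rule C → syllable 5 (observed: 4).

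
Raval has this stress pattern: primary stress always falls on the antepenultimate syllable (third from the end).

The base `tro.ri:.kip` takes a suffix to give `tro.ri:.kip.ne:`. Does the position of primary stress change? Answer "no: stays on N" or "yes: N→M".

Base `tro.ri:.kip` (3 syllables):
  The word has 3 syllables; the antepenultimate syllable (third from the end) is syllable 1 (tro).
  → primary stress on syllable 1.
Suffixed `tro.ri:.kip.ne:` (4 syllables):
  The word has 4 syllables; the antepenultimate syllable (third from the end) is syllable 2 (ri:).
  → primary stress on syllable 2.

yes: 1→2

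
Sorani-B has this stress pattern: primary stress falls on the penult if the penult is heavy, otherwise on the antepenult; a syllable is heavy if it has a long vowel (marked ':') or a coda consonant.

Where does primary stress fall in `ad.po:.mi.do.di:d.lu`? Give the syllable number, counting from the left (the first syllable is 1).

5

Weights: 4 do L, 5 di:d H, 6 lu L.
The penult (syllable 5, di:d) is heavy, so it takes stress.
Primary stress: syllable 5 → ad.po:.mi.do.ˈdi:d.lu.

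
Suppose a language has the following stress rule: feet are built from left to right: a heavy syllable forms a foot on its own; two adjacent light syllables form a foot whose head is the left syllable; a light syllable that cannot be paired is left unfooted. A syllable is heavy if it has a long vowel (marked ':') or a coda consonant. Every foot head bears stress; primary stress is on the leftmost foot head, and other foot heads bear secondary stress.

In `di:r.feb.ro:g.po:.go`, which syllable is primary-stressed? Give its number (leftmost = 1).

1

Weights: 1 di:r H, 2 feb H, 3 ro:g H, 4 po: H, 5 go L.
Parse left to right (heavy = foot alone; LL = one foot; stranded L unfooted): (ˈdi:r) (ˈfeb) (ˈro:g) (ˈpo:) go.
Foot heads: 1, 2, 3, 4.
Primary stress on the leftmost head = syllable 1.
Primary stress: syllable 1 → ˈdi:r.feb.ro:g.po:.go.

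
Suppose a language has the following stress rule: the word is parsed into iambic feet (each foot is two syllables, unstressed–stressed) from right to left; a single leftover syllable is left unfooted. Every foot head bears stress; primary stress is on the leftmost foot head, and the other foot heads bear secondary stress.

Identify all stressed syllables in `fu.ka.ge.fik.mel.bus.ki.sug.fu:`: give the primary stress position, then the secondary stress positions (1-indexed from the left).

primary 3, secondary 5, 7, 9

Parse right to left into iambic (σˈσ) feet: fu (ka.ˈge) (fik.ˈmel) (bus.ˈki) (sug.ˈfu:). Syllable 1 is left unfooted.
Foot heads (stressed positions): 3, 5, 7, 9.
End Rule Leftmost: primary stress on the leftmost head = syllable 3.
Secondary stress on 5, 7, 9: fu.ka.ˈge.fik.ˌmel.bus.ˌki.sug.ˌfu:.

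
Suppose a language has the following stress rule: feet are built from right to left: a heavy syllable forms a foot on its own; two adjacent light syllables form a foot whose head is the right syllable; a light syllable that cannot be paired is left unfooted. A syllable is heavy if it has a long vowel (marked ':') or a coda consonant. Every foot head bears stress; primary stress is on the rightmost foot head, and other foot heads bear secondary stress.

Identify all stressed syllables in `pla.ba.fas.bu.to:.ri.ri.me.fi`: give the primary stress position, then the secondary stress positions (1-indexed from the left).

primary 9, secondary 2, 3, 5, 7

Weights: 1 pla L, 2 ba L, 3 fas H, 4 bu L, 5 to: H, 6 ri L, 7 ri L, 8 me L, 9 fi L.
Parse right to left (heavy = foot alone; LL = one foot; stranded L unfooted): (pla.ˈba) (ˈfas) bu (ˈto:) (ri.ˈri) (me.ˈfi).
Foot heads: 2, 3, 5, 7, 9.
Primary stress on the rightmost head = syllable 9.
Secondary stress on 2, 3, 5, 7: pla.ˌba.ˌfas.bu.ˌto:.ri.ˌri.me.ˈfi.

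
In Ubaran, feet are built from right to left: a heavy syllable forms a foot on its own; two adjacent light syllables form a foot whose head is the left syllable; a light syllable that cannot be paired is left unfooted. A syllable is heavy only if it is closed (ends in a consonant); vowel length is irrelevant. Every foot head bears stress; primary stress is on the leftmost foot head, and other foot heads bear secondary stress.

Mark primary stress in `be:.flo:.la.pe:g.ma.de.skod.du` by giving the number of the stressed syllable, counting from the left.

Weights: 1 be: L, 2 flo: L, 3 la L, 4 pe:g H, 5 ma L, 6 de L, 7 skod H, 8 du L.
Parse right to left (heavy = foot alone; LL = one foot; stranded L unfooted): be: (ˈflo:.la) (ˈpe:g) (ˈma.de) (ˈskod) du.
Foot heads: 2, 4, 5, 7.
Primary stress on the leftmost head = syllable 2.
Primary stress: syllable 2 → be:.ˈflo:.la.pe:g.ma.de.skod.du.

2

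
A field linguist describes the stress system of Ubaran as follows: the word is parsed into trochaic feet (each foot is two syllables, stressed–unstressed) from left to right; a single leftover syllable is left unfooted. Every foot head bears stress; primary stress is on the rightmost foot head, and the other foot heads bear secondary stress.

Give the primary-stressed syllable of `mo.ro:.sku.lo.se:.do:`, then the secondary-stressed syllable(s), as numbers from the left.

Parse left to right into trochaic (ˈσσ) feet: (ˈmo.ro:) (ˈsku.lo) (ˈse:.do:).
Foot heads (stressed positions): 1, 3, 5.
End Rule Rightmost: primary stress on the rightmost head = syllable 5.
Secondary stress on 1, 3: ˌmo.ro:.ˌsku.lo.ˈse:.do:.

primary 5, secondary 1, 3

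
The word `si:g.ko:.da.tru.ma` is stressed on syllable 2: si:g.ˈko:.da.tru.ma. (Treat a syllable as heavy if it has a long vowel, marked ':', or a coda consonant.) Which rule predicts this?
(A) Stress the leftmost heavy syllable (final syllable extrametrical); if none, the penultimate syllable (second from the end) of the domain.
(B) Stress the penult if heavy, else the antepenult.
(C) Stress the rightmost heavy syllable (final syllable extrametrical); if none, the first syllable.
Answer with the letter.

Rule A → syllable 1 (observed: 2).
Rule B → syllable 3 (observed: 2).
Rule C → syllable 2 ✓.

C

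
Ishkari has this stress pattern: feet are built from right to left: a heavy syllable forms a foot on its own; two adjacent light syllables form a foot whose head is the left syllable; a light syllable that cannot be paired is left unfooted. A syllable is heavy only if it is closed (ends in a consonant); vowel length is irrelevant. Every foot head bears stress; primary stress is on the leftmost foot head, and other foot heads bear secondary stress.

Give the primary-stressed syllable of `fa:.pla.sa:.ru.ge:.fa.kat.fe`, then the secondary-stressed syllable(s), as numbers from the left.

primary 1, secondary 3, 5, 7

Weights: 1 fa: L, 2 pla L, 3 sa: L, 4 ru L, 5 ge: L, 6 fa L, 7 kat H, 8 fe L.
Parse right to left (heavy = foot alone; LL = one foot; stranded L unfooted): (ˈfa:.pla) (ˈsa:.ru) (ˈge:.fa) (ˈkat) fe.
Foot heads: 1, 3, 5, 7.
Primary stress on the leftmost head = syllable 1.
Secondary stress on 3, 5, 7: ˈfa:.pla.ˌsa:.ru.ˌge:.fa.ˌkat.fe.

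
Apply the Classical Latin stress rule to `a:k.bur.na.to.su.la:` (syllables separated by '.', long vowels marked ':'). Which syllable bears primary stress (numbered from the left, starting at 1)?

Classical Latin: stress the penult if heavy (long vowel or closed), else the antepenult.
Weights: 4 to L, 5 su L, 6 la: H.
The penult (syllable 5, su) is light, so stress falls on the antepenult (syllable 4, to).
Stress on syllable 4: a:k.bur.na.ˈto.su.la:.

4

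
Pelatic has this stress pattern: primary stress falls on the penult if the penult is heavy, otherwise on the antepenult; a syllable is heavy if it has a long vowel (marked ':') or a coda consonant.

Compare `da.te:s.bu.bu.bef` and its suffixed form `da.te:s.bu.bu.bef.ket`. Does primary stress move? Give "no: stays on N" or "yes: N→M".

Base `da.te:s.bu.bu.bef` (5 syllables):
  Weights: 3 bu L, 4 bu L, 5 bef H.
  The penult (syllable 4, bu) is light, so stress falls on the antepenult (syllable 3, bu).
  → primary stress on syllable 3.
Suffixed `da.te:s.bu.bu.bef.ket` (6 syllables):
  Weights: 4 bu L, 5 bef H, 6 ket H.
  The penult (syllable 5, bef) is heavy, so it takes stress.
  → primary stress on syllable 5.

yes: 3→5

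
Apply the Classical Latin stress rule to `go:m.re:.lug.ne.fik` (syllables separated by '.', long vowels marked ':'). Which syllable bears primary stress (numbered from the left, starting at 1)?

3

Classical Latin: stress the penult if heavy (long vowel or closed), else the antepenult.
Weights: 3 lug H, 4 ne L, 5 fik H.
The penult (syllable 4, ne) is light, so stress falls on the antepenult (syllable 3, lug).
Stress on syllable 3: go:m.re:.ˈlug.ne.fik.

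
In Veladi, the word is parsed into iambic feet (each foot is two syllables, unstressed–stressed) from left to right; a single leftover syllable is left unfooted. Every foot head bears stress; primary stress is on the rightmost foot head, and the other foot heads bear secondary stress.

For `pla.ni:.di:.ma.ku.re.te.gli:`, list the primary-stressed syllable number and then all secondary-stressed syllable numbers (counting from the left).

primary 8, secondary 2, 4, 6

Parse left to right into iambic (σˈσ) feet: (pla.ˈni:) (di:.ˈma) (ku.ˈre) (te.ˈgli:).
Foot heads (stressed positions): 2, 4, 6, 8.
End Rule Rightmost: primary stress on the rightmost head = syllable 8.
Secondary stress on 2, 4, 6: pla.ˌni:.di:.ˌma.ku.ˌre.te.ˈgli:.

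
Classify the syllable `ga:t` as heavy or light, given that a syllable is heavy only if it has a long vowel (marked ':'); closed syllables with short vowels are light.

`ga:t`: long vowel, closed (coda /t/). Long vowel → heavy.

heavy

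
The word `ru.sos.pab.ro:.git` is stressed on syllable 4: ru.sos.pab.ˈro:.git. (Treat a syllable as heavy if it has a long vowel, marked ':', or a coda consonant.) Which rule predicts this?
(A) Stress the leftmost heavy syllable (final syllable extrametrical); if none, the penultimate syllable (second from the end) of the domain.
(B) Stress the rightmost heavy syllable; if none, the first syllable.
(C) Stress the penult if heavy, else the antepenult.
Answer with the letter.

Rule A → syllable 2 (observed: 4).
Rule B → syllable 5 (observed: 4).
Rule C → syllable 4 ✓.

C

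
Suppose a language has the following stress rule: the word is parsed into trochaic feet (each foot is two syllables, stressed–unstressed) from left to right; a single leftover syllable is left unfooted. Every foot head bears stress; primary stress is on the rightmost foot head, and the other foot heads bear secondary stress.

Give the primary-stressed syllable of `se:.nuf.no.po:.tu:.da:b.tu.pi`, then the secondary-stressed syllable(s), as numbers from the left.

Parse left to right into trochaic (ˈσσ) feet: (ˈse:.nuf) (ˈno.po:) (ˈtu:.da:b) (ˈtu.pi).
Foot heads (stressed positions): 1, 3, 5, 7.
End Rule Rightmost: primary stress on the rightmost head = syllable 7.
Secondary stress on 1, 3, 5: ˌse:.nuf.ˌno.po:.ˌtu:.da:b.ˈtu.pi.

primary 7, secondary 1, 3, 5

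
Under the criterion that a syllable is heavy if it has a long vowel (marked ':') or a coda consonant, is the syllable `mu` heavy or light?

light

`mu`: short vowel, open (no coda). Short vowel, open → light.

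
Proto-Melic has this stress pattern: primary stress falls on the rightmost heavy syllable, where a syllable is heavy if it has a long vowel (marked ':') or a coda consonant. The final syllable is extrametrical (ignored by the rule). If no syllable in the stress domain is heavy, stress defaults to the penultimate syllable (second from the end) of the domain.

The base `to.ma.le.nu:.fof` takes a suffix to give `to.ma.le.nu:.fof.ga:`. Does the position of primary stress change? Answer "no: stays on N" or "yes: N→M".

Base `to.ma.le.nu:.fof` (5 syllables):
  The final syllable (5, fof) is extrametrical; the stress domain is syllables 1–4.
  Weights: 1 to L, 2 ma L, 3 le L, 4 nu: H.
  Heavy syllables in the domain: 4. The rightmost is syllable 4 (nu:).
  → primary stress on syllable 4.
Suffixed `to.ma.le.nu:.fof.ga:` (6 syllables):
  The final syllable (6, ga:) is extrametrical; the stress domain is syllables 1–5.
  Weights: 1 to L, 2 ma L, 3 le L, 4 nu: H, 5 fof H.
  Heavy syllables in the domain: 4, 5. The rightmost is syllable 5 (fof).
  → primary stress on syllable 5.

yes: 4→5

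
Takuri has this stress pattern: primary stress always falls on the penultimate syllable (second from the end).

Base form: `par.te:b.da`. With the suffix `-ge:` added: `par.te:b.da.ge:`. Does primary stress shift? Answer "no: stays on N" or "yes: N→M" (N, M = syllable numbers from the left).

yes: 2→3

Base `par.te:b.da` (3 syllables):
  The word has 3 syllables; the penultimate syllable (second from the end) is syllable 2 (te:b).
  → primary stress on syllable 2.
Suffixed `par.te:b.da.ge:` (4 syllables):
  The word has 4 syllables; the penultimate syllable (second from the end) is syllable 3 (da).
  → primary stress on syllable 3.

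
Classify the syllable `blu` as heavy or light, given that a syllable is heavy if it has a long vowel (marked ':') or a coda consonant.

light

`blu`: short vowel, open (no coda). Short vowel, open → light.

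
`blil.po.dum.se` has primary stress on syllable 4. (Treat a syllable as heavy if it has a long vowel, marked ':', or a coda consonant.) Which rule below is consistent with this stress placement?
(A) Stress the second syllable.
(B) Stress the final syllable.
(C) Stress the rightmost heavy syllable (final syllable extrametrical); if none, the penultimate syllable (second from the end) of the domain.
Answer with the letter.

Rule A → syllable 2 (observed: 4).
Rule B → syllable 4 ✓.
Rule C → syllable 3 (observed: 4).

B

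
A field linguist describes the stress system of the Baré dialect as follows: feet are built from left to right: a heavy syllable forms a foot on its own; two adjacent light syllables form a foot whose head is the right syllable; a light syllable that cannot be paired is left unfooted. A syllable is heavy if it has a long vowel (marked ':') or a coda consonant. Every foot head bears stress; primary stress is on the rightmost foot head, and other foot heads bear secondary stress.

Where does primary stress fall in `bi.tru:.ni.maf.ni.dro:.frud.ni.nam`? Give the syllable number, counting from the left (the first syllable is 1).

Weights: 1 bi L, 2 tru: H, 3 ni L, 4 maf H, 5 ni L, 6 dro: H, 7 frud H, 8 ni L, 9 nam H.
Parse left to right (heavy = foot alone; LL = one foot; stranded L unfooted): bi (ˈtru:) ni (ˈmaf) ni (ˈdro:) (ˈfrud) ni (ˈnam).
Foot heads: 2, 4, 6, 7, 9.
Primary stress on the rightmost head = syllable 9.
Primary stress: syllable 9 → bi.tru:.ni.maf.ni.dro:.frud.ni.ˈnam.

9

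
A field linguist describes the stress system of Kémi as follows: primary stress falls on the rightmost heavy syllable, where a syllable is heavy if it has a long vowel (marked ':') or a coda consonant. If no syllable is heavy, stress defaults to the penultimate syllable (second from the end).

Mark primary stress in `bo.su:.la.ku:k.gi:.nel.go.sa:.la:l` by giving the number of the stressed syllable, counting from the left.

Weights: 1 bo L, 2 su: H, 3 la L, 4 ku:k H, 5 gi: H, 6 nel H, 7 go L, 8 sa: H, 9 la:l H.
Heavy syllables in the domain: 2, 4, 5, 6, 8, 9. The rightmost is syllable 9 (la:l).
Primary stress: syllable 9 → bo.su:.la.ku:k.gi:.nel.go.sa:.ˈla:l.

9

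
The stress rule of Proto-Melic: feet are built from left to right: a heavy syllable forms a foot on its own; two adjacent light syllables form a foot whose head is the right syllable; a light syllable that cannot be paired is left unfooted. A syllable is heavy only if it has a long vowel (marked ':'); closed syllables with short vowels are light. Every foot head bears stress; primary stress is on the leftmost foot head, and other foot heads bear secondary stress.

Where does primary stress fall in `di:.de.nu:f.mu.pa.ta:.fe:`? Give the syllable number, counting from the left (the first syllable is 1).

Weights: 1 di: H, 2 de L, 3 nu:f H, 4 mu L, 5 pa L, 6 ta: H, 7 fe: H.
Parse left to right (heavy = foot alone; LL = one foot; stranded L unfooted): (ˈdi:) de (ˈnu:f) (mu.ˈpa) (ˈta:) (ˈfe:).
Foot heads: 1, 3, 5, 6, 7.
Primary stress on the leftmost head = syllable 1.
Primary stress: syllable 1 → ˈdi:.de.nu:f.mu.pa.ta:.fe:.

1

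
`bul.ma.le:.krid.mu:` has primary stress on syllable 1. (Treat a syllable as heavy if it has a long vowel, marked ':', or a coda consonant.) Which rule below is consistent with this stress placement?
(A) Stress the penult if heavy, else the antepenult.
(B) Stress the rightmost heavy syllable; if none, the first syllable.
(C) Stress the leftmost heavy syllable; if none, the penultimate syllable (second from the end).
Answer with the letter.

Rule A → syllable 4 (observed: 1).
Rule B → syllable 5 (observed: 1).
Rule C → syllable 1 ✓.

C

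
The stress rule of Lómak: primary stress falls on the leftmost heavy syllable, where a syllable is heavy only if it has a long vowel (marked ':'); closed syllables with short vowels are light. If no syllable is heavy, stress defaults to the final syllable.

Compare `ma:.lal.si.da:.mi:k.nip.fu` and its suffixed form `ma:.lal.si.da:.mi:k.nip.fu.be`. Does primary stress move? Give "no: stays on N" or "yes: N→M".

no: stays on 1

Base `ma:.lal.si.da:.mi:k.nip.fu` (7 syllables):
  Weights: 1 ma: H, 2 lal L, 3 si L, 4 da: H, 5 mi:k H, 6 nip L, 7 fu L.
  Heavy syllables in the domain: 1, 4, 5. The leftmost is syllable 1 (ma:).
  → primary stress on syllable 1.
Suffixed `ma:.lal.si.da:.mi:k.nip.fu.be` (8 syllables):
  Weights: 1 ma: H, 2 lal L, 3 si L, 4 da: H, 5 mi:k H, 6 nip L, 7 fu L, 8 be L.
  Heavy syllables in the domain: 1, 4, 5. The leftmost is syllable 1 (ma:).
  → primary stress on syllable 1.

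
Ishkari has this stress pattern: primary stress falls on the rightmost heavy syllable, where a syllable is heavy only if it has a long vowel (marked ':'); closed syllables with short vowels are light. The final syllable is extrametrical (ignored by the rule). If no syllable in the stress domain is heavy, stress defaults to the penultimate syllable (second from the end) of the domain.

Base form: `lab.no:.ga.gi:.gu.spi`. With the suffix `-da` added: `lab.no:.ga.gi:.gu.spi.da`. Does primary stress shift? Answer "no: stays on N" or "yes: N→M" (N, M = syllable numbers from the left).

no: stays on 4

Base `lab.no:.ga.gi:.gu.spi` (6 syllables):
  The final syllable (6, spi) is extrametrical; the stress domain is syllables 1–5.
  Weights: 1 lab L, 2 no: H, 3 ga L, 4 gi: H, 5 gu L.
  Heavy syllables in the domain: 2, 4. The rightmost is syllable 4 (gi:).
  → primary stress on syllable 4.
Suffixed `lab.no:.ga.gi:.gu.spi.da` (7 syllables):
  The final syllable (7, da) is extrametrical; the stress domain is syllables 1–6.
  Weights: 1 lab L, 2 no: H, 3 ga L, 4 gi: H, 5 gu L, 6 spi L.
  Heavy syllables in the domain: 2, 4. The rightmost is syllable 4 (gi:).
  → primary stress on syllable 4.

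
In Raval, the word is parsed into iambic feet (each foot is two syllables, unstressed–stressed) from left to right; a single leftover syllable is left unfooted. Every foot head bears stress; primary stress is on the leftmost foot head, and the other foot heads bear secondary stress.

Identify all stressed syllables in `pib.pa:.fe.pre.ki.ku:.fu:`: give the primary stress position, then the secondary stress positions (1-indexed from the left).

primary 2, secondary 4, 6

Parse left to right into iambic (σˈσ) feet: (pib.ˈpa:) (fe.ˈpre) (ki.ˈku:) fu:. Syllable 7 is left unfooted.
Foot heads (stressed positions): 2, 4, 6.
End Rule Leftmost: primary stress on the leftmost head = syllable 2.
Secondary stress on 4, 6: pib.ˈpa:.fe.ˌpre.ki.ˌku:.fu:.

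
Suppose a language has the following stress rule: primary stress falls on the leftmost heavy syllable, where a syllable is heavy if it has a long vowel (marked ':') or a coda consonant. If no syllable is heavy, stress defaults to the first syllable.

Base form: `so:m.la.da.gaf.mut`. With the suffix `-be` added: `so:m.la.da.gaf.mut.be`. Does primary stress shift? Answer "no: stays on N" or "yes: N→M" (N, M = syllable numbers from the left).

Base `so:m.la.da.gaf.mut` (5 syllables):
  Weights: 1 so:m H, 2 la L, 3 da L, 4 gaf H, 5 mut H.
  Heavy syllables in the domain: 1, 4, 5. The leftmost is syllable 1 (so:m).
  → primary stress on syllable 1.
Suffixed `so:m.la.da.gaf.mut.be` (6 syllables):
  Weights: 1 so:m H, 2 la L, 3 da L, 4 gaf H, 5 mut H, 6 be L.
  Heavy syllables in the domain: 1, 4, 5. The leftmost is syllable 1 (so:m).
  → primary stress on syllable 1.

no: stays on 1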